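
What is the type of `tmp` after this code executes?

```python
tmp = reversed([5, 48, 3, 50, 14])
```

reversed() on a list returns a list_reverseiterator

list_reverseiterator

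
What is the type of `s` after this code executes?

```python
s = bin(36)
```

bin() returns str representation

str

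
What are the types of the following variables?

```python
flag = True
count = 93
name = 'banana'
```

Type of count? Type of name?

count is int; name is str

int, str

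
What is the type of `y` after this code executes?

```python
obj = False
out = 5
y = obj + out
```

bool + int returns int (False is 0, so 0 + 5 = 5)

int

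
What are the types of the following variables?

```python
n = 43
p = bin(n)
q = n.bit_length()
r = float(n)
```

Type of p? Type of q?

bin() returns str; int.bit_length() returns int

str, int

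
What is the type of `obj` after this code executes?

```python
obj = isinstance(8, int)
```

isinstance() returns bool

bool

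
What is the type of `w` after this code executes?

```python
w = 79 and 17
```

'and' returns the last value when all truthy (17, which is int)

int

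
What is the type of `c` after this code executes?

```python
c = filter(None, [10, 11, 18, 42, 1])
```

filter() returns a filter iterator object

filter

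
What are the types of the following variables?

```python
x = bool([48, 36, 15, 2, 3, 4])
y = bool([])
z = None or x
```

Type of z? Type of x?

None or <bool> returns the bool; bool() returns bool

bool, bool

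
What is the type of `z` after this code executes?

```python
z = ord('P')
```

ord() returns int (Unicode code point)

int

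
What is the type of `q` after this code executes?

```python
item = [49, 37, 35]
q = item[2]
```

Indexing a list of ints returns int (item[2] = 35)

int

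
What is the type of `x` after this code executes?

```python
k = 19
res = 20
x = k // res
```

int // int returns int (19 // 20 = 0)

int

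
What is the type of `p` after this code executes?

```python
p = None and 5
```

'and' returns first falsy value (None)

NoneType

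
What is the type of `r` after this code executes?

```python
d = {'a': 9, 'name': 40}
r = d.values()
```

.values() returns a dict_values view object

dict_values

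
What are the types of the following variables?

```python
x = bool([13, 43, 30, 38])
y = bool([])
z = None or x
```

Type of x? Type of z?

bool() returns bool; None or <bool> returns the bool

bool, bool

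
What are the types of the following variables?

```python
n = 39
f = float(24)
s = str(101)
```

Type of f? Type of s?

f is float; s is str

float, str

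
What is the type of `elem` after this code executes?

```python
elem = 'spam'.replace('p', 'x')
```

str.replace() returns str

str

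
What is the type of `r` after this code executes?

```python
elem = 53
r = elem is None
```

'is' comparison returns bool

bool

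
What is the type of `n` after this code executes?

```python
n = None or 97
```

'or' with None returns the other value (97, int)

int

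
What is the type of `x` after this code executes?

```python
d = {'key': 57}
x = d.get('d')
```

dict.get() returns None when key 'd' is not found and no default given

NoneType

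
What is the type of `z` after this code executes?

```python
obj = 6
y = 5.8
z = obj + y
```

int + float returns float (6 + 5.8 = 11.8)

float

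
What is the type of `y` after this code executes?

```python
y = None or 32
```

'or' with None returns the other value (32, int)

int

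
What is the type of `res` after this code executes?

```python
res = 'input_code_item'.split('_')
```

str.split() returns list

list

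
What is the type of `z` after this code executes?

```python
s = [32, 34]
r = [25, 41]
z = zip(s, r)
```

zip() returns a zip iterator object

zip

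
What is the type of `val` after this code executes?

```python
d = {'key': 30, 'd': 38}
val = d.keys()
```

.keys() returns a dict_keys view object

dict_keys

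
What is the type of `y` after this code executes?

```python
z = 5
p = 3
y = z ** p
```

int ** positive int returns int (5 ** 3 = 125)

int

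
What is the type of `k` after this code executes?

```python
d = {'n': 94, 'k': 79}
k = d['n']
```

Accessing dict[str, int] with key 'n' returns int value 94

int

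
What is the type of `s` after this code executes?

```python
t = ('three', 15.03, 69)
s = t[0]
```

Index 0 of tuple is 'three' which is str

str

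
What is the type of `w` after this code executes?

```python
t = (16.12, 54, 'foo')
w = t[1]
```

Index 1 of tuple is 54 which is int

int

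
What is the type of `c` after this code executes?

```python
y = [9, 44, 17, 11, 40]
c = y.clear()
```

list.clear() returns None

NoneType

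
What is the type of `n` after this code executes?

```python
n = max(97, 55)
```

max() of ints returns int

int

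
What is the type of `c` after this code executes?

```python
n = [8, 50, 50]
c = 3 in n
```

'in' operator returns bool

bool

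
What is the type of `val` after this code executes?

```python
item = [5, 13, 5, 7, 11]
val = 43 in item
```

'in' operator returns bool

bool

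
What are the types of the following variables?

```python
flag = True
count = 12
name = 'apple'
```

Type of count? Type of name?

count is int; name is str

int, str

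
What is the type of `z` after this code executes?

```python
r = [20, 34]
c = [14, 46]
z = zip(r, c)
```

zip() returns a zip iterator object

zip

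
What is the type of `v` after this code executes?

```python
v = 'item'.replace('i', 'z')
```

str.replace() returns str

str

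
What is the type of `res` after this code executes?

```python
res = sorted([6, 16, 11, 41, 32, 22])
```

sorted() always returns list

list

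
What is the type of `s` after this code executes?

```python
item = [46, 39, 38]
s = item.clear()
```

list.clear() returns None

NoneType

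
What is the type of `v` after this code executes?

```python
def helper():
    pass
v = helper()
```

A function with no return statement returns None

NoneType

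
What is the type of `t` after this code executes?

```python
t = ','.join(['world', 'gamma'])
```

str.join() returns str

str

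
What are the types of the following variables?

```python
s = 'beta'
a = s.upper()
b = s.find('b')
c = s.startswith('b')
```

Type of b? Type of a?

str.find() returns int; str.upper() returns str

int, str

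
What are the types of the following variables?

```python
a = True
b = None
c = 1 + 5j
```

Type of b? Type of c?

b is NoneType; c is complex

NoneType, complex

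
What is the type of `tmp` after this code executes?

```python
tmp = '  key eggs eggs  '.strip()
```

str.strip() returns str

str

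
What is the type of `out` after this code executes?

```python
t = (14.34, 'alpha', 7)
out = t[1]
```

Index 1 of tuple is 'alpha' which is str

str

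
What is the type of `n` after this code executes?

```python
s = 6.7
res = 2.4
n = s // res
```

float // float returns float (floor division preserves float type)

float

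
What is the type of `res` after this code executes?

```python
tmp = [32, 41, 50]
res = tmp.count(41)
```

list.count() returns int

int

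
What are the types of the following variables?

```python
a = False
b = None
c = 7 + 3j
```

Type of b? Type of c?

b is NoneType; c is complex

NoneType, complex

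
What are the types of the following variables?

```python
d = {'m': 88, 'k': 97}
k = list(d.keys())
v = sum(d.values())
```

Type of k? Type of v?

list(...) returns list; sum of int values returns int

list, int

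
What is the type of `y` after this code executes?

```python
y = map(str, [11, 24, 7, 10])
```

map() returns a map iterator object

map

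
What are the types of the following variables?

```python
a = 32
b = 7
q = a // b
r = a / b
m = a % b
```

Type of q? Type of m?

int // int returns int; int % int returns int

int, int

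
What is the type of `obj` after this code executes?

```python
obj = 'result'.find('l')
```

str.find() returns int (index, or -1)

int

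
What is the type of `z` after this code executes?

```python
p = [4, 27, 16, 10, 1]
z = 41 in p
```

'in' operator returns bool

bool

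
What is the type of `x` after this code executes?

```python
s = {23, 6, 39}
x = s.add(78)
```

set.add() returns None (mutates in place)

NoneType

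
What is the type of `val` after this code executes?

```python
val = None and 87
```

'and' returns first falsy value (None)

NoneType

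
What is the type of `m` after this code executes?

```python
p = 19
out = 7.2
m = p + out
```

int + float returns float (19 + 7.2 = 26.2)

float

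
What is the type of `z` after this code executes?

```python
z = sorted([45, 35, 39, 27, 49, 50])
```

sorted() always returns list

list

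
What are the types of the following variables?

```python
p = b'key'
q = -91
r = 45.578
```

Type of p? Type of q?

p is bytes; q is int

bytes, int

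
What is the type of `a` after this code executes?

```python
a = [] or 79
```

'or' returns first truthy value (79, which is int)

int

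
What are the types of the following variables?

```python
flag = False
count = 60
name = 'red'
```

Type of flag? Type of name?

flag is bool; name is str

bool, str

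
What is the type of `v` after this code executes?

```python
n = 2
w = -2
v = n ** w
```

int ** negative int returns float

float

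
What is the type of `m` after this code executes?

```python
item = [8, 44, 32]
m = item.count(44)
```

list.count() returns int

int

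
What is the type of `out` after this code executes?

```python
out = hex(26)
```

hex() returns str representation

str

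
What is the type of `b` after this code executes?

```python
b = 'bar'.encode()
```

str.encode() returns bytes

bytes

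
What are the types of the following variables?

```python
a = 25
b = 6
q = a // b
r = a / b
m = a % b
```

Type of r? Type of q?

int / int returns float; int // int returns int

float, int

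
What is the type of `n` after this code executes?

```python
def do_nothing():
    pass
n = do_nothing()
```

A function with no return statement returns None

NoneType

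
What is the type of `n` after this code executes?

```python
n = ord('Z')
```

ord() returns int (Unicode code point)

int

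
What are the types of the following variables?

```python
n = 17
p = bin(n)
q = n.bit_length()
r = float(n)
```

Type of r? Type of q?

float() returns float; int.bit_length() returns int

float, int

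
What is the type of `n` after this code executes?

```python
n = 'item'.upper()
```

str.upper() returns str

str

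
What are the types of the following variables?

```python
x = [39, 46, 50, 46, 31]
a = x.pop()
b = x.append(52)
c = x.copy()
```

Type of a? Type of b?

list.pop() returns the element (int); list.append() returns None

int, NoneType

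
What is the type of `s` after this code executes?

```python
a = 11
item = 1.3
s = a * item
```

int * float returns float (11 * 1.3 = 14.3)

float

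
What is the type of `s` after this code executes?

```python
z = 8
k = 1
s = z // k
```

int // int returns int (8 // 1 = 8)

int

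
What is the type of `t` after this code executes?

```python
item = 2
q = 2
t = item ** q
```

int ** positive int returns int (2 ** 2 = 4)

int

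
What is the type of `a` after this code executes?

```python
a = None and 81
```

'and' returns first falsy value (None)

NoneType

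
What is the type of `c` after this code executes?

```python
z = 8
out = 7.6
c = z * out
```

int * float returns float (8 * 7.6 = 60.8)

float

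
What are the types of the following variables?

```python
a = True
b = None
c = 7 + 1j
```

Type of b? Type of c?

b is NoneType; c is complex

NoneType, complex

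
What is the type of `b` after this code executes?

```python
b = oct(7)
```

oct() returns str representation

str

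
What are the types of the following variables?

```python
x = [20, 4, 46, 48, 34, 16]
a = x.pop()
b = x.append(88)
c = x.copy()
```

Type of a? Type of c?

list.pop() returns the element (int); list.copy() returns list

int, list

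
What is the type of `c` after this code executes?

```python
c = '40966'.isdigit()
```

str.isdigit() returns bool

bool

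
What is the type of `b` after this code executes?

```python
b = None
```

None has type NoneType

NoneType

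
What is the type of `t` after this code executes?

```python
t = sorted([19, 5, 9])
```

sorted() always returns list

list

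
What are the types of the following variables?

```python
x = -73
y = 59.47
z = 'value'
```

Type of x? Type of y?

x is int; y is float

int, float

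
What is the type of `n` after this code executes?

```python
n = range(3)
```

range() returns a range object

range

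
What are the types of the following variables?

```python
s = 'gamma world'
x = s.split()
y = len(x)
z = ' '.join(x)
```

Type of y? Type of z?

len() returns int; str.join() returns str

int, str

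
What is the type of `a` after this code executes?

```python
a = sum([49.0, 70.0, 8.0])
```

sum() of floats returns float

float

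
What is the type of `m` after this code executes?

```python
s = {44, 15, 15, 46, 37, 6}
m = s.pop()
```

Popping from a set of ints returns int

int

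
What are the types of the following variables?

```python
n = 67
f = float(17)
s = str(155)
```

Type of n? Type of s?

n is int; s is str

int, str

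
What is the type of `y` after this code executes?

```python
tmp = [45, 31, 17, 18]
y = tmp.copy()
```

list.copy() returns list

list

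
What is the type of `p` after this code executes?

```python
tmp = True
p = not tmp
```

'not' always returns bool

bool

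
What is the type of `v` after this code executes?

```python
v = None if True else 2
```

Ternary: condition is True, if branch (None) taken → NoneType

NoneType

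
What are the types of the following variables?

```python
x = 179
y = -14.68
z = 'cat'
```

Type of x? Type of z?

x is int; z is str

int, str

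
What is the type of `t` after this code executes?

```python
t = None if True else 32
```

Ternary: condition is True, if branch (None) taken → NoneType

NoneType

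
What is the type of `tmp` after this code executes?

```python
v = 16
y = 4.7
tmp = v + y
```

int + float returns float (16 + 4.7 = 20.7)

float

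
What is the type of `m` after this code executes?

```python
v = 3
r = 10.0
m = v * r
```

int * float returns float (3 * 10.0 = 30.0)

float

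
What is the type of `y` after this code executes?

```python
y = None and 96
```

'and' returns first falsy value (None)

NoneType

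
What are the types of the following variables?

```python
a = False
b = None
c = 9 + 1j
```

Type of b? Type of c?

b is NoneType; c is complex

NoneType, complex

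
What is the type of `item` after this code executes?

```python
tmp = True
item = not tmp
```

'not' always returns bool

bool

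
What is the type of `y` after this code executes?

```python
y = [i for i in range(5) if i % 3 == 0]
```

A list comprehension [...] produces a list

list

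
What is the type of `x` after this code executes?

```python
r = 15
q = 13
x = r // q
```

int // int returns int (15 // 13 = 1)

int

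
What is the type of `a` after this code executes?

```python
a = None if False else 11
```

Ternary: condition is False, else branch (11) taken → int

int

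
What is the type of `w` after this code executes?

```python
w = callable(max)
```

callable() returns bool

bool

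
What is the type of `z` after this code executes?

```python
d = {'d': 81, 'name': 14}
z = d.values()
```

.values() returns a dict_values view object

dict_values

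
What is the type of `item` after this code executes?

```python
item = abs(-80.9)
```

abs() of float returns float

float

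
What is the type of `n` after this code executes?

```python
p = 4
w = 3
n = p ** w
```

int ** positive int returns int (4 ** 3 = 64)

int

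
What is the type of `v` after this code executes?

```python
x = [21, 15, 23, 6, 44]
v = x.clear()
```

list.clear() returns None

NoneType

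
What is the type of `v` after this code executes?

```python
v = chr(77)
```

chr() returns str (single character)

str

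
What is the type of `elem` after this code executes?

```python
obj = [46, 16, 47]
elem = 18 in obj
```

'in' operator returns bool

bool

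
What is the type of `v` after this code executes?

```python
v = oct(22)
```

oct() returns str representation

str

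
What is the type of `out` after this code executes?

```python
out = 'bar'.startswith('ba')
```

str.startswith() returns bool

bool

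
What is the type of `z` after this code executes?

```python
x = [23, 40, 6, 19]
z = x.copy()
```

list.copy() returns list

list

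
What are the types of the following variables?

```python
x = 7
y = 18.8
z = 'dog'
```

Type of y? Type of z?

y is float; z is str

float, str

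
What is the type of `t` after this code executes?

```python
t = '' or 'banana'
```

'or' returns first truthy value ('banana', which is str)

str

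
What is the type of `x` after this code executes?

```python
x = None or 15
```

'or' with None returns the other value (15, int)

int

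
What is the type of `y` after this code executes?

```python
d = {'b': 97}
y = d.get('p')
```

dict.get() returns None when key 'p' is not found and no default given

NoneType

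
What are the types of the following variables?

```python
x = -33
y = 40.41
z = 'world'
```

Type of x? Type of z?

x is int; z is str

int, str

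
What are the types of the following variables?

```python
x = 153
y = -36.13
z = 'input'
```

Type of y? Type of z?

y is float; z is str

float, str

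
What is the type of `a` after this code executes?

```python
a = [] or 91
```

'or' returns first truthy value (91, which is int)

int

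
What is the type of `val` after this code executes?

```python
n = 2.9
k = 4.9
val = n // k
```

float // float returns float (floor division preserves float type)

float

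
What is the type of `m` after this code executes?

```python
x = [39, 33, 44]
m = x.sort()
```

list.sort() returns None (sorts in place)

NoneType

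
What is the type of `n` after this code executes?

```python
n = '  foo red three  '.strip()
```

str.strip() returns str

str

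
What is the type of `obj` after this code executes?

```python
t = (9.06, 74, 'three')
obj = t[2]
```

Index 2 of tuple is 'three' which is str

str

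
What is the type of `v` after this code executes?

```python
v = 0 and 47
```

'and' returns the first falsy value (0, which is int)

int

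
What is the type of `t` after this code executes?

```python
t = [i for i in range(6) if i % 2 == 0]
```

A list comprehension [...] produces a list

list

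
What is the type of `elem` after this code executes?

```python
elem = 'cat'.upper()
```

str.upper() returns str

str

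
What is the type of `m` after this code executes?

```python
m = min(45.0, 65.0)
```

min() of floats returns float

float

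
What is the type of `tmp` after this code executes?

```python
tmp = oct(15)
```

oct() returns str representation

str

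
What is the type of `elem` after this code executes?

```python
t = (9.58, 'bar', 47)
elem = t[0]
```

Index 0 of tuple is 9.58 which is float

float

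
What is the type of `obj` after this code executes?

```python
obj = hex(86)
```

hex() returns str representation

str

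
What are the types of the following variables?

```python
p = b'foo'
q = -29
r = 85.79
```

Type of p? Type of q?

p is bytes; q is int

bytes, int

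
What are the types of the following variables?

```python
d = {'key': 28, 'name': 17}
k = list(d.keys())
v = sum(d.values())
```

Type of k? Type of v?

list(...) returns list; sum of int values returns int

list, int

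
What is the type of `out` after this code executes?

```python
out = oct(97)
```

oct() returns str representation

str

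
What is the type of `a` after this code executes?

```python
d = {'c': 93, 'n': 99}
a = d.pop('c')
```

dict.pop() returns the value (int)

int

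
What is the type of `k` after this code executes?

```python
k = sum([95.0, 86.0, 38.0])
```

sum() of floats returns float

float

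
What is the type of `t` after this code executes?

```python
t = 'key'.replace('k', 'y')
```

str.replace() returns str

str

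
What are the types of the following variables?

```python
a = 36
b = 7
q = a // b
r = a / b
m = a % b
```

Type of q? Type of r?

int // int returns int; int / int returns float

int, float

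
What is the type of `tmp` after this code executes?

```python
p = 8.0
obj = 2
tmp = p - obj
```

float - int returns float (8.0 - 2 = 6.0)

float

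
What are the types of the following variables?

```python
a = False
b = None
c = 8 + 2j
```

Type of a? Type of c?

a is bool; c is complex

bool, complex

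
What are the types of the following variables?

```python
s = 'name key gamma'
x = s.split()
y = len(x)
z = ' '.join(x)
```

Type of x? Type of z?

str.split() returns list; str.join() returns str

list, str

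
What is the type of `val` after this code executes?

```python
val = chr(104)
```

chr() returns str (single character)

str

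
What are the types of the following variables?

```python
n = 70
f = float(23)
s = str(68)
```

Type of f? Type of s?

f is float; s is str

float, str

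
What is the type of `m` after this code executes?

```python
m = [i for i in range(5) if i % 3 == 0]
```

A list comprehension [...] produces a list

list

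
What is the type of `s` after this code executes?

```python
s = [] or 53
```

'or' returns first truthy value (53, which is int)

int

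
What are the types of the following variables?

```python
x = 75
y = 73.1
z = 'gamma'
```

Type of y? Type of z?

y is float; z is str

float, str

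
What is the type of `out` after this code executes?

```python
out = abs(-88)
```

abs() of int returns int

int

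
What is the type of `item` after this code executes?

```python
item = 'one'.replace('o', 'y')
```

str.replace() returns str

str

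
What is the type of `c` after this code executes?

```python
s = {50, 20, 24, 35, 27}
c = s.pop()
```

Popping from a set of ints returns int

int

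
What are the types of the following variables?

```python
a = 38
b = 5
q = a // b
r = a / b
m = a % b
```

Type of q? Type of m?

int // int returns int; int % int returns int

int, int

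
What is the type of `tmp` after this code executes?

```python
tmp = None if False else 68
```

Ternary: condition is False, else branch (68) taken → int

int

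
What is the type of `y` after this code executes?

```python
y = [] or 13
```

'or' returns first truthy value (13, which is int)

int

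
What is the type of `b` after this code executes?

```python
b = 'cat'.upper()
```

str.upper() returns str

str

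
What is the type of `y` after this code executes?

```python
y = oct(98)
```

oct() returns str representation

str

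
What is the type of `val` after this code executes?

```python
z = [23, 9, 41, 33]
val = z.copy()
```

list.copy() returns list

list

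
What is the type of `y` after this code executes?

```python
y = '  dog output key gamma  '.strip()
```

str.strip() returns str

str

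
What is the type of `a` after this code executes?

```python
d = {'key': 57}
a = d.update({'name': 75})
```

dict.update() returns None

NoneType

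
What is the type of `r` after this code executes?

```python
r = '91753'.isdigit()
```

str.isdigit() returns bool

bool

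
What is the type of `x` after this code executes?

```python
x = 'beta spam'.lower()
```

str.lower() returns str

str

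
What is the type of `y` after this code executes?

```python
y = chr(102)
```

chr() returns str (single character)

str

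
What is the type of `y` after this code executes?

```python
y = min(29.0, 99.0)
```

min() of floats returns float

float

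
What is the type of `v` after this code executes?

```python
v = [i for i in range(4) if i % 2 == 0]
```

A list comprehension [...] produces a list

list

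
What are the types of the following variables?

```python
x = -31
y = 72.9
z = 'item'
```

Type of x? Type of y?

x is int; y is float

int, float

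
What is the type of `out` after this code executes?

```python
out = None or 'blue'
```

'or' with None returns the other value ('blue', str)

str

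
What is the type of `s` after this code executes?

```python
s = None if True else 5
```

Ternary: condition is True, if branch (None) taken → NoneType

NoneType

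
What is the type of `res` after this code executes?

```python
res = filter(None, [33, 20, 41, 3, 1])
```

filter() returns a filter iterator object

filter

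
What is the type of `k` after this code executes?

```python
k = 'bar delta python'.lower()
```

str.lower() returns str

str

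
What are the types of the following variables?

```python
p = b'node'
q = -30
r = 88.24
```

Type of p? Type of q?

p is bytes; q is int

bytes, int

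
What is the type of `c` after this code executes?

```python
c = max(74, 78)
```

max() of ints returns int

int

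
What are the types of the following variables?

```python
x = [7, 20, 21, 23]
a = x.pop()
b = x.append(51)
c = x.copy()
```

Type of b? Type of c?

list.append() returns None; list.copy() returns list

NoneType, list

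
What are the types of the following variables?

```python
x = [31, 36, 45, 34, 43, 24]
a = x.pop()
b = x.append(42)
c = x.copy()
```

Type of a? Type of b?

list.pop() returns the element (int); list.append() returns None

int, NoneType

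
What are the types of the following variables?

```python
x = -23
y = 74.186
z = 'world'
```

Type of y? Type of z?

y is float; z is str

float, str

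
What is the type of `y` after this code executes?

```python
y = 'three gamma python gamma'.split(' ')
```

str.split() returns list

list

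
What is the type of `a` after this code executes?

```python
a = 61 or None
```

'or' returns first truthy value (61, int)

int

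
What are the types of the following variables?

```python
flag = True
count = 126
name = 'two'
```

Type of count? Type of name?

count is int; name is str

int, str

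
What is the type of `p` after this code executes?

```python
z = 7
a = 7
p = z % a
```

int % int returns int (7 % 7 = 0)

int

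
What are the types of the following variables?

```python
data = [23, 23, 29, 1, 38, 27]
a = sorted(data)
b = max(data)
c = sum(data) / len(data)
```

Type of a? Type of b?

sorted() returns list; max of ints returns int

list, int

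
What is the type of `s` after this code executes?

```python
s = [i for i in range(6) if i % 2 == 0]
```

A list comprehension [...] produces a list

list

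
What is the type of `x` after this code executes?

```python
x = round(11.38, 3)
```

round() with ndigits arg returns float

float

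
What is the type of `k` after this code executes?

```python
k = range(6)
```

range() returns a range object

range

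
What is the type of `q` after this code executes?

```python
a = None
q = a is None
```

'is' comparison returns bool

bool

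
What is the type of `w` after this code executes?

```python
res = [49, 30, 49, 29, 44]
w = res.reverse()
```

list.reverse() returns None

NoneType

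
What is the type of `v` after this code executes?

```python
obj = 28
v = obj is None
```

'is' comparison returns bool

bool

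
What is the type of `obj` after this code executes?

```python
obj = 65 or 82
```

'or' returns the first truthy value (65, which is int)

int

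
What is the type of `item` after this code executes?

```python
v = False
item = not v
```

'not' always returns bool

bool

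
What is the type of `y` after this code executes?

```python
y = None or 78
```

'or' with None returns the other value (78, int)

int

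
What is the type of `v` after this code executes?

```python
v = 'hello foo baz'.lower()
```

str.lower() returns str

str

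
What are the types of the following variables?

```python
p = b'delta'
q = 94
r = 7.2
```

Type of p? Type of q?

p is bytes; q is int

bytes, int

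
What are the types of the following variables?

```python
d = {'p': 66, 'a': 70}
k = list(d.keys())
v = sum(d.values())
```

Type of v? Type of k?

sum of int values returns int; list(...) returns list

int, list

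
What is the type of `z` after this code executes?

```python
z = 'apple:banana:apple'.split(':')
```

str.split() returns list

list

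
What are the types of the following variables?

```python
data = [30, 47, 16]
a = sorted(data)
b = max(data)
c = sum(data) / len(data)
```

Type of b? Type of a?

max of ints returns int; sorted() returns list

int, list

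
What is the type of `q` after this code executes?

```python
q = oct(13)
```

oct() returns str representation

str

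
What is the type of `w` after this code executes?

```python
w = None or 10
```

'or' with None returns the other value (10, int)

int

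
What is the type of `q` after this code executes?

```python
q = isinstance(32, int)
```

isinstance() returns bool

bool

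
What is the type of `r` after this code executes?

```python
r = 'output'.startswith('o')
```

str.startswith() returns bool

bool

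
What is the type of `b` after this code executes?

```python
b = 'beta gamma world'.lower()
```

str.lower() returns str

str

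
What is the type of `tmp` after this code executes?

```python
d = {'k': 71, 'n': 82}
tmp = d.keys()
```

.keys() returns a dict_keys view object

dict_keys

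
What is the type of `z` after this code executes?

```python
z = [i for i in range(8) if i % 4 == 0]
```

A list comprehension [...] produces a list

list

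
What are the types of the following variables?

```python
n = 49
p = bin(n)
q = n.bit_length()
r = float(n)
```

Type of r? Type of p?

float() returns float; bin() returns str

float, str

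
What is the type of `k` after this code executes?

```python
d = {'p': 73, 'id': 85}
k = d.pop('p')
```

dict.pop() returns the value (int)

int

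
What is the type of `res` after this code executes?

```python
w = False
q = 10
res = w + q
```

bool + int returns int (False is 0, so 0 + 10 = 10)

int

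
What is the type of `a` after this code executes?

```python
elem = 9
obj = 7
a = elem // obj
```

int // int returns int (9 // 7 = 1)

int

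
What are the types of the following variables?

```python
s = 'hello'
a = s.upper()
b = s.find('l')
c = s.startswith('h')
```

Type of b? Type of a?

str.find() returns int; str.upper() returns str

int, str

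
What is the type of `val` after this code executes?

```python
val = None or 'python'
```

'or' with None returns the other value ('python', str)

str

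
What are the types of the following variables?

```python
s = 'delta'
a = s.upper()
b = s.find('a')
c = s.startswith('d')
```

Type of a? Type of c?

str.upper() returns str; str.startswith() returns bool

str, bool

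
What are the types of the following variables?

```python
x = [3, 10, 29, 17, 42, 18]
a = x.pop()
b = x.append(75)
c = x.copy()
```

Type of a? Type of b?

list.pop() returns the element (int); list.append() returns None

int, NoneType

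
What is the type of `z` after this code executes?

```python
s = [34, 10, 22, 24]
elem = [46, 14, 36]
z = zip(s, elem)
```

zip() returns a zip iterator object

zip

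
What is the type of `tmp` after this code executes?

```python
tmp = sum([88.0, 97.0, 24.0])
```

sum() of floats returns float

float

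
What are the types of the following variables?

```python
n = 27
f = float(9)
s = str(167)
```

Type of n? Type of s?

n is int; s is str

int, str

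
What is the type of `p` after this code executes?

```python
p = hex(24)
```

hex() returns str representation

str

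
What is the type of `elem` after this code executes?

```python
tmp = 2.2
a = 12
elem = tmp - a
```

float - int returns float (2.2 - 12 = -9.8)

float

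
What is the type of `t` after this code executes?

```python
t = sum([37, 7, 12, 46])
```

sum() of ints returns int

int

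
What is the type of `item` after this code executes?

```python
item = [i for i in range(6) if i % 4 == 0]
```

A list comprehension [...] produces a list

list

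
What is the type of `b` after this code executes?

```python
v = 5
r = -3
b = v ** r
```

int ** negative int returns float

float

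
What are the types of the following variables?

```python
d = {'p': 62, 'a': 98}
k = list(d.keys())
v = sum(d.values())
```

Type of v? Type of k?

sum of int values returns int; list(...) returns list

int, list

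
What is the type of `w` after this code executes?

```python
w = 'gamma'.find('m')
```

str.find() returns int (index, or -1)

int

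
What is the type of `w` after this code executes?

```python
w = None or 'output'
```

'or' with None returns the other value ('output', str)

str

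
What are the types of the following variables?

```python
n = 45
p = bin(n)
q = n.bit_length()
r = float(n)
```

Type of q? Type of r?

int.bit_length() returns int; float() returns float

int, float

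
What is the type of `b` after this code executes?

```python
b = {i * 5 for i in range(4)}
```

A set comprehension {expr for x in iterable} produces a set

set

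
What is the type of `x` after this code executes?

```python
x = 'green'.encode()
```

str.encode() returns bytes

bytes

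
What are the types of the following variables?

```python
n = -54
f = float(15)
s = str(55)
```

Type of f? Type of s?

f is float; s is str

float, str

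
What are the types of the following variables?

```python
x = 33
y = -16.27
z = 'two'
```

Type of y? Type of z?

y is float; z is str

float, str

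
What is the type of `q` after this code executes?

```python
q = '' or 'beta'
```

'or' returns first truthy value ('beta', which is str)

str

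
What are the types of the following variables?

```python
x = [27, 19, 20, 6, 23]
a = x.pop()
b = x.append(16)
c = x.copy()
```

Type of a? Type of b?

list.pop() returns the element (int); list.append() returns None

int, NoneType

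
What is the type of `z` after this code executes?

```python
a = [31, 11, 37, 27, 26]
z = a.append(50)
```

list.append() returns None (mutates in place)

NoneType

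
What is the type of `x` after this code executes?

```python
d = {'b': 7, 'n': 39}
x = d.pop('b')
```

dict.pop() returns the value (int)

int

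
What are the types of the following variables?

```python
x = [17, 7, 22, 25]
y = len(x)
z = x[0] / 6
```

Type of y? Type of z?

len() returns int; int / int returns float

int, float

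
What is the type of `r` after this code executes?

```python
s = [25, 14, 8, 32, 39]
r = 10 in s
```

'in' operator returns bool

bool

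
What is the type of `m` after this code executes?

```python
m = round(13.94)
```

round() with no ndigits arg returns int

int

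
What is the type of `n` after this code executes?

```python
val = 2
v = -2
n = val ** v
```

int ** negative int returns float

float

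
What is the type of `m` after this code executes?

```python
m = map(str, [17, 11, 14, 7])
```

map() returns a map iterator object

map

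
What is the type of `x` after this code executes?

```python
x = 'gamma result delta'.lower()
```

str.lower() returns str

str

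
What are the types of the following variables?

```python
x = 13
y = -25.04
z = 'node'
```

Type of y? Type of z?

y is float; z is str

float, str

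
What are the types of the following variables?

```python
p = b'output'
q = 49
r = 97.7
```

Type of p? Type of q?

p is bytes; q is int

bytes, int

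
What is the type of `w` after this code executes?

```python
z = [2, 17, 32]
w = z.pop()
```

list.pop() returns the popped element (int here)

int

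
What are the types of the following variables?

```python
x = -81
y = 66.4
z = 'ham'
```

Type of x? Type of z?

x is int; z is str

int, str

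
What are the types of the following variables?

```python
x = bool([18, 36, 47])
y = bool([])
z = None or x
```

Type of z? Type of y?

None or <bool> returns the bool; bool() returns bool

bool, bool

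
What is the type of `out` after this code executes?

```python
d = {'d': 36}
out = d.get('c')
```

dict.get() returns None when key 'c' is not found and no default given

NoneType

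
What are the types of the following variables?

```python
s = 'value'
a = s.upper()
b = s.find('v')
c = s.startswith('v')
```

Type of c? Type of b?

str.startswith() returns bool; str.find() returns int

bool, int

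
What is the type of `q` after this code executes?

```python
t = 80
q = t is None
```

'is' comparison returns bool

bool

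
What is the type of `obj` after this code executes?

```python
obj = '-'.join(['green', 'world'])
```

str.join() returns str

str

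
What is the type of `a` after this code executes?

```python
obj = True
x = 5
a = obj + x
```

bool + int returns int (True is 1, so 1 + 5 = 6)

int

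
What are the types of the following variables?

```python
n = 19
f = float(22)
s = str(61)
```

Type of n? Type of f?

n is int; f is float

int, float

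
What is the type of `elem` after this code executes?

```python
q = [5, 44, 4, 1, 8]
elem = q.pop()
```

list.pop() returns the popped element (int here)

int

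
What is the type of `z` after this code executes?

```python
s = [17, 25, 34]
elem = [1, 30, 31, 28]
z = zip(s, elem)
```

zip() returns a zip iterator object

zip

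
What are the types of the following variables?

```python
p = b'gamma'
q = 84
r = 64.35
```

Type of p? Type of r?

p is bytes; r is float

bytes, float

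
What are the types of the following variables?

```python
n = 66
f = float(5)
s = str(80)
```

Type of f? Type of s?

f is float; s is str

float, str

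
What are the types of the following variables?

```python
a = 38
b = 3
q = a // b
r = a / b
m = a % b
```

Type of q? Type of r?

int // int returns int; int / int returns float

int, float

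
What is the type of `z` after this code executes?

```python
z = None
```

None has type NoneType

NoneType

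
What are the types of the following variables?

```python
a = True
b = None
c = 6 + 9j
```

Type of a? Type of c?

a is bool; c is complex

bool, complex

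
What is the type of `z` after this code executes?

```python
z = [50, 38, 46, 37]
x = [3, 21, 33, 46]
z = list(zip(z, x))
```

list(zip(...)) returns a list of tuples

list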